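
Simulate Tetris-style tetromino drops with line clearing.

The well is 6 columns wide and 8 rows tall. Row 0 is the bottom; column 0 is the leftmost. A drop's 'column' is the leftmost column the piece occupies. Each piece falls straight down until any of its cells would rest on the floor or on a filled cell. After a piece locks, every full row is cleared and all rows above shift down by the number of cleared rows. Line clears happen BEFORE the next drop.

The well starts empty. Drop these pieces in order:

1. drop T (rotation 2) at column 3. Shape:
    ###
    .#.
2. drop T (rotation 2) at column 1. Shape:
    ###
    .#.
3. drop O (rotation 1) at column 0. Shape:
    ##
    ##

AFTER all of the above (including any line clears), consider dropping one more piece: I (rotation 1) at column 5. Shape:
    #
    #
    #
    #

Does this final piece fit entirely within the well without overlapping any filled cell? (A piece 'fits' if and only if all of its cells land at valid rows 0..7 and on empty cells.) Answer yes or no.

Drop 1: T rot2 at col 3 lands with bottom-row=0; cleared 0 line(s) (total 0); column heights now [0 0 0 2 2 2], max=2
Drop 2: T rot2 at col 1 lands with bottom-row=1; cleared 0 line(s) (total 0); column heights now [0 3 3 3 2 2], max=3
Drop 3: O rot1 at col 0 lands with bottom-row=3; cleared 0 line(s) (total 0); column heights now [5 5 3 3 2 2], max=5
Test piece I rot1 at col 5 (width 1): heights before test = [5 5 3 3 2 2]; fits = True

Answer: yes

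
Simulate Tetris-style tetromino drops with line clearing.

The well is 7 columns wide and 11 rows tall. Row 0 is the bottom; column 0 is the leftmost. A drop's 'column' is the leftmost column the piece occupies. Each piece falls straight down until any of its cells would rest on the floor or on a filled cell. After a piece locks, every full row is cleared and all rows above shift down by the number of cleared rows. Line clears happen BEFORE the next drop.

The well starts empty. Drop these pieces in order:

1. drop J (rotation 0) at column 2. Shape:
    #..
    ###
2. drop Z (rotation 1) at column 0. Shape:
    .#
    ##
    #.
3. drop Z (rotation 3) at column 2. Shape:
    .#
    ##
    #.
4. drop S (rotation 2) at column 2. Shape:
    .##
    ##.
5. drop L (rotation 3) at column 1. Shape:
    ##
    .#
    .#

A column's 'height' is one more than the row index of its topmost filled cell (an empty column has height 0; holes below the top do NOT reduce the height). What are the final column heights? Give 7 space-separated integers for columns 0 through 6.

Drop 1: J rot0 at col 2 lands with bottom-row=0; cleared 0 line(s) (total 0); column heights now [0 0 2 1 1 0 0], max=2
Drop 2: Z rot1 at col 0 lands with bottom-row=0; cleared 0 line(s) (total 0); column heights now [2 3 2 1 1 0 0], max=3
Drop 3: Z rot3 at col 2 lands with bottom-row=2; cleared 0 line(s) (total 0); column heights now [2 3 4 5 1 0 0], max=5
Drop 4: S rot2 at col 2 lands with bottom-row=5; cleared 0 line(s) (total 0); column heights now [2 3 6 7 7 0 0], max=7
Drop 5: L rot3 at col 1 lands with bottom-row=6; cleared 0 line(s) (total 0); column heights now [2 9 9 7 7 0 0], max=9

Answer: 2 9 9 7 7 0 0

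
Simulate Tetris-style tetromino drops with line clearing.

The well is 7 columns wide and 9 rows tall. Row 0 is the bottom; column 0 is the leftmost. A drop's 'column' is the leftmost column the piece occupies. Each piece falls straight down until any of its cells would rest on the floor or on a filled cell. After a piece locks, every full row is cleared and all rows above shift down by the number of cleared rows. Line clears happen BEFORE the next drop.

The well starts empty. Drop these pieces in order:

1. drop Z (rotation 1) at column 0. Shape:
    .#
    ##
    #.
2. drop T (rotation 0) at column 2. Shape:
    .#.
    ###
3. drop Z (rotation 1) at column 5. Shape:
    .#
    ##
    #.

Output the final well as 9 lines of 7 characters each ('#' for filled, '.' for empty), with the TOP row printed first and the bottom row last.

Answer: .......
.......
.......
.......
.......
.......
.#....#
##.#.##
#.####.

Derivation:
Drop 1: Z rot1 at col 0 lands with bottom-row=0; cleared 0 line(s) (total 0); column heights now [2 3 0 0 0 0 0], max=3
Drop 2: T rot0 at col 2 lands with bottom-row=0; cleared 0 line(s) (total 0); column heights now [2 3 1 2 1 0 0], max=3
Drop 3: Z rot1 at col 5 lands with bottom-row=0; cleared 0 line(s) (total 0); column heights now [2 3 1 2 1 2 3], max=3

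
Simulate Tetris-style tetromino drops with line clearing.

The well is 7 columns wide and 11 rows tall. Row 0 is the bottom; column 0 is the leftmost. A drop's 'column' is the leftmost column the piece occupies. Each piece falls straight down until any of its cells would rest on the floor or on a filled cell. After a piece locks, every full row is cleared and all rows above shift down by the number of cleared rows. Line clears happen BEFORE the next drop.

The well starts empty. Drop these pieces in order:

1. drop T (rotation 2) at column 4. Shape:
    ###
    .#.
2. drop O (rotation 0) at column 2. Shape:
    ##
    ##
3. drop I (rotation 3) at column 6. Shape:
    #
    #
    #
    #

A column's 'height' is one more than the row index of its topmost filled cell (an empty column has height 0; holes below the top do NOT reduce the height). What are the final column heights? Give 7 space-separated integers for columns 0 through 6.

Answer: 0 0 2 2 2 2 6

Derivation:
Drop 1: T rot2 at col 4 lands with bottom-row=0; cleared 0 line(s) (total 0); column heights now [0 0 0 0 2 2 2], max=2
Drop 2: O rot0 at col 2 lands with bottom-row=0; cleared 0 line(s) (total 0); column heights now [0 0 2 2 2 2 2], max=2
Drop 3: I rot3 at col 6 lands with bottom-row=2; cleared 0 line(s) (total 0); column heights now [0 0 2 2 2 2 6], max=6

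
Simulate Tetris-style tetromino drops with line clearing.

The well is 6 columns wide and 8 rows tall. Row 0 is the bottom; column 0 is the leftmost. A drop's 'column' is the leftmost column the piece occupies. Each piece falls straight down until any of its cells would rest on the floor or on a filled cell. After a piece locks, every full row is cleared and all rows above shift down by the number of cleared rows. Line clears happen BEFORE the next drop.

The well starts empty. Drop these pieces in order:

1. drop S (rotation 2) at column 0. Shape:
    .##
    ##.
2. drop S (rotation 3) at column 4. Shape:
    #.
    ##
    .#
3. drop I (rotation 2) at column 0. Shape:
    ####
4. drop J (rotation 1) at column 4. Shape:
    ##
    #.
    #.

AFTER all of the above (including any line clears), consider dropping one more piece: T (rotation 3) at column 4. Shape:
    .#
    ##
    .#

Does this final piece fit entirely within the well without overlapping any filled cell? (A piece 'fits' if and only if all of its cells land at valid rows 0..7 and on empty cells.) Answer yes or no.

Answer: no

Derivation:
Drop 1: S rot2 at col 0 lands with bottom-row=0; cleared 0 line(s) (total 0); column heights now [1 2 2 0 0 0], max=2
Drop 2: S rot3 at col 4 lands with bottom-row=0; cleared 0 line(s) (total 0); column heights now [1 2 2 0 3 2], max=3
Drop 3: I rot2 at col 0 lands with bottom-row=2; cleared 0 line(s) (total 0); column heights now [3 3 3 3 3 2], max=3
Drop 4: J rot1 at col 4 lands with bottom-row=3; cleared 0 line(s) (total 0); column heights now [3 3 3 3 6 6], max=6
Test piece T rot3 at col 4 (width 2): heights before test = [3 3 3 3 6 6]; fits = False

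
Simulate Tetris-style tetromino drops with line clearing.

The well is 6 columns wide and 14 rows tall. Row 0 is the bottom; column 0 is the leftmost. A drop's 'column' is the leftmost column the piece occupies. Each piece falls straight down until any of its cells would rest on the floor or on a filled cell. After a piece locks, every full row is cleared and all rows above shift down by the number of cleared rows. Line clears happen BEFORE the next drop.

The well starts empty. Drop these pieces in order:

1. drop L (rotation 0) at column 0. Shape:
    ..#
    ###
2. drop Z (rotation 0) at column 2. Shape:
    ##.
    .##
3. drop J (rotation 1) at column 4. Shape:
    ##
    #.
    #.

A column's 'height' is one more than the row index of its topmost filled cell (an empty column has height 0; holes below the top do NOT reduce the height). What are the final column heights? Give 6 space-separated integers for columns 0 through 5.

Answer: 1 1 3 3 5 5

Derivation:
Drop 1: L rot0 at col 0 lands with bottom-row=0; cleared 0 line(s) (total 0); column heights now [1 1 2 0 0 0], max=2
Drop 2: Z rot0 at col 2 lands with bottom-row=1; cleared 0 line(s) (total 0); column heights now [1 1 3 3 2 0], max=3
Drop 3: J rot1 at col 4 lands with bottom-row=2; cleared 0 line(s) (total 0); column heights now [1 1 3 3 5 5], max=5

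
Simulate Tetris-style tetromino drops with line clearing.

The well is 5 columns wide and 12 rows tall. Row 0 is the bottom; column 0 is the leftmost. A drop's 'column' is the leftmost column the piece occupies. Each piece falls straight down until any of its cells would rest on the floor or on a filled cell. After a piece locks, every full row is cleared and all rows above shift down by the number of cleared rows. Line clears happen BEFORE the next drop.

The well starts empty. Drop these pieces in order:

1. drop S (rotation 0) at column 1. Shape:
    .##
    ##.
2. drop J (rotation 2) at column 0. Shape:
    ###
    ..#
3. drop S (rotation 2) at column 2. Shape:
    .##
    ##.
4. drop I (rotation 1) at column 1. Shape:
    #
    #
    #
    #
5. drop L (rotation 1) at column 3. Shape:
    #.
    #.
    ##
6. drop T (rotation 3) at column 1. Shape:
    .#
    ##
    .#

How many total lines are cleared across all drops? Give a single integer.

Answer: 0

Derivation:
Drop 1: S rot0 at col 1 lands with bottom-row=0; cleared 0 line(s) (total 0); column heights now [0 1 2 2 0], max=2
Drop 2: J rot2 at col 0 lands with bottom-row=2; cleared 0 line(s) (total 0); column heights now [4 4 4 2 0], max=4
Drop 3: S rot2 at col 2 lands with bottom-row=4; cleared 0 line(s) (total 0); column heights now [4 4 5 6 6], max=6
Drop 4: I rot1 at col 1 lands with bottom-row=4; cleared 0 line(s) (total 0); column heights now [4 8 5 6 6], max=8
Drop 5: L rot1 at col 3 lands with bottom-row=6; cleared 0 line(s) (total 0); column heights now [4 8 5 9 7], max=9
Drop 6: T rot3 at col 1 lands with bottom-row=7; cleared 0 line(s) (total 0); column heights now [4 9 10 9 7], max=10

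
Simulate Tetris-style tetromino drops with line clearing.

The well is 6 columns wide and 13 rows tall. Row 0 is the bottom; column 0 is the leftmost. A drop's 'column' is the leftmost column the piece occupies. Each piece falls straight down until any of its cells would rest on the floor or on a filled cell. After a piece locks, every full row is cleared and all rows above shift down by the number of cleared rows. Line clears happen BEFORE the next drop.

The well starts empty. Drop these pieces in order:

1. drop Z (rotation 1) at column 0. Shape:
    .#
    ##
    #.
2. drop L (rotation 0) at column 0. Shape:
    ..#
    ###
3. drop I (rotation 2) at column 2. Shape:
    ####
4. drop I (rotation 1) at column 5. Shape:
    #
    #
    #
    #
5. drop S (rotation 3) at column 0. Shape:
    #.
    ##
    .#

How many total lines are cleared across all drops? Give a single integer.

Answer: 1

Derivation:
Drop 1: Z rot1 at col 0 lands with bottom-row=0; cleared 0 line(s) (total 0); column heights now [2 3 0 0 0 0], max=3
Drop 2: L rot0 at col 0 lands with bottom-row=3; cleared 0 line(s) (total 0); column heights now [4 4 5 0 0 0], max=5
Drop 3: I rot2 at col 2 lands with bottom-row=5; cleared 0 line(s) (total 0); column heights now [4 4 6 6 6 6], max=6
Drop 4: I rot1 at col 5 lands with bottom-row=6; cleared 0 line(s) (total 0); column heights now [4 4 6 6 6 10], max=10
Drop 5: S rot3 at col 0 lands with bottom-row=4; cleared 1 line(s) (total 1); column heights now [6 5 5 0 0 9], max=9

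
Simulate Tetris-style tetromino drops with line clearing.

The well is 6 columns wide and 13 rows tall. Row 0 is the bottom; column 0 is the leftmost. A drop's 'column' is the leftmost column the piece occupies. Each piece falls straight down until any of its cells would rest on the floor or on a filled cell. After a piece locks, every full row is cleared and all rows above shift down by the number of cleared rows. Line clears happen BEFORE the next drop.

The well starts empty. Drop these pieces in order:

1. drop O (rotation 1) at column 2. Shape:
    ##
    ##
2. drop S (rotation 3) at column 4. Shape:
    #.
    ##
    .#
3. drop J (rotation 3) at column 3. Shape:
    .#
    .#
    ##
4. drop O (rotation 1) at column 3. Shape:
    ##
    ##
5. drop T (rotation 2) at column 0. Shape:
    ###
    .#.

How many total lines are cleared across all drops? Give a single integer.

Drop 1: O rot1 at col 2 lands with bottom-row=0; cleared 0 line(s) (total 0); column heights now [0 0 2 2 0 0], max=2
Drop 2: S rot3 at col 4 lands with bottom-row=0; cleared 0 line(s) (total 0); column heights now [0 0 2 2 3 2], max=3
Drop 3: J rot3 at col 3 lands with bottom-row=3; cleared 0 line(s) (total 0); column heights now [0 0 2 4 6 2], max=6
Drop 4: O rot1 at col 3 lands with bottom-row=6; cleared 0 line(s) (total 0); column heights now [0 0 2 8 8 2], max=8
Drop 5: T rot2 at col 0 lands with bottom-row=1; cleared 0 line(s) (total 0); column heights now [3 3 3 8 8 2], max=8

Answer: 0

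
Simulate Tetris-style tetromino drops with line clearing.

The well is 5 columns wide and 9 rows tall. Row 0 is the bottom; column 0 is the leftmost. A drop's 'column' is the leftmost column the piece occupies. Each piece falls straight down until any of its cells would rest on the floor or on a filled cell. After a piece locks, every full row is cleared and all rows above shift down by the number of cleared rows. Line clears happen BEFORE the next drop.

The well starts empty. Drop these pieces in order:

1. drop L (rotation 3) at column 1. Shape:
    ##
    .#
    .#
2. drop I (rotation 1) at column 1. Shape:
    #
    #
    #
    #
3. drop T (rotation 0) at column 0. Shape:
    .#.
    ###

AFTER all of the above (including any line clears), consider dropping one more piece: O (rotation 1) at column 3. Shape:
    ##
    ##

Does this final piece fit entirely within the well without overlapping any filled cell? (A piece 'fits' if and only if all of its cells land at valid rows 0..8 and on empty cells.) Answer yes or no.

Drop 1: L rot3 at col 1 lands with bottom-row=0; cleared 0 line(s) (total 0); column heights now [0 3 3 0 0], max=3
Drop 2: I rot1 at col 1 lands with bottom-row=3; cleared 0 line(s) (total 0); column heights now [0 7 3 0 0], max=7
Drop 3: T rot0 at col 0 lands with bottom-row=7; cleared 0 line(s) (total 0); column heights now [8 9 8 0 0], max=9
Test piece O rot1 at col 3 (width 2): heights before test = [8 9 8 0 0]; fits = True

Answer: yes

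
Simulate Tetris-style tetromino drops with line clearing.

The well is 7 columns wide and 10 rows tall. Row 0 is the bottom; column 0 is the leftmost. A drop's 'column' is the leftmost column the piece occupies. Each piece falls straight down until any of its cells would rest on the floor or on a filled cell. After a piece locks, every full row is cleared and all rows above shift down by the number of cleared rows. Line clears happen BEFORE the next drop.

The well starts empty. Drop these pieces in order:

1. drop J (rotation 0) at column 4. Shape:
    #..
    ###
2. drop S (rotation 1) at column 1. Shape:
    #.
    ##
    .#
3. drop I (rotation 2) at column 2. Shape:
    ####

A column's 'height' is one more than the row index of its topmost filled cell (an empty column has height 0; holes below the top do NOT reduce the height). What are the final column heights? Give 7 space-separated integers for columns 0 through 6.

Answer: 0 3 3 3 3 3 1

Derivation:
Drop 1: J rot0 at col 4 lands with bottom-row=0; cleared 0 line(s) (total 0); column heights now [0 0 0 0 2 1 1], max=2
Drop 2: S rot1 at col 1 lands with bottom-row=0; cleared 0 line(s) (total 0); column heights now [0 3 2 0 2 1 1], max=3
Drop 3: I rot2 at col 2 lands with bottom-row=2; cleared 0 line(s) (total 0); column heights now [0 3 3 3 3 3 1], max=3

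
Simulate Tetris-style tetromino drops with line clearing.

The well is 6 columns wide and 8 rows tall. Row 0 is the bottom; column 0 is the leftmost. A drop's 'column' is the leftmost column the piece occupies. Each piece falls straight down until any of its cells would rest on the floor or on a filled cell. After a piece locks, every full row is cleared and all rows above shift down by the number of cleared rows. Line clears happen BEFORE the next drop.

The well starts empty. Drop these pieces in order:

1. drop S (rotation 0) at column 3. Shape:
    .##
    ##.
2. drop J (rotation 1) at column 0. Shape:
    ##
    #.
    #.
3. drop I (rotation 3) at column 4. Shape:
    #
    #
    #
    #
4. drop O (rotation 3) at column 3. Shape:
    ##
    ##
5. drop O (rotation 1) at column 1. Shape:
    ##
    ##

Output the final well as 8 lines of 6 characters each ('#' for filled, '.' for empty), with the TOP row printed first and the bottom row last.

Drop 1: S rot0 at col 3 lands with bottom-row=0; cleared 0 line(s) (total 0); column heights now [0 0 0 1 2 2], max=2
Drop 2: J rot1 at col 0 lands with bottom-row=0; cleared 0 line(s) (total 0); column heights now [3 3 0 1 2 2], max=3
Drop 3: I rot3 at col 4 lands with bottom-row=2; cleared 0 line(s) (total 0); column heights now [3 3 0 1 6 2], max=6
Drop 4: O rot3 at col 3 lands with bottom-row=6; cleared 0 line(s) (total 0); column heights now [3 3 0 8 8 2], max=8
Drop 5: O rot1 at col 1 lands with bottom-row=3; cleared 0 line(s) (total 0); column heights now [3 5 5 8 8 2], max=8

Answer: ...##.
...##.
....#.
.##.#.
.##.#.
##..#.
#...##
#..##.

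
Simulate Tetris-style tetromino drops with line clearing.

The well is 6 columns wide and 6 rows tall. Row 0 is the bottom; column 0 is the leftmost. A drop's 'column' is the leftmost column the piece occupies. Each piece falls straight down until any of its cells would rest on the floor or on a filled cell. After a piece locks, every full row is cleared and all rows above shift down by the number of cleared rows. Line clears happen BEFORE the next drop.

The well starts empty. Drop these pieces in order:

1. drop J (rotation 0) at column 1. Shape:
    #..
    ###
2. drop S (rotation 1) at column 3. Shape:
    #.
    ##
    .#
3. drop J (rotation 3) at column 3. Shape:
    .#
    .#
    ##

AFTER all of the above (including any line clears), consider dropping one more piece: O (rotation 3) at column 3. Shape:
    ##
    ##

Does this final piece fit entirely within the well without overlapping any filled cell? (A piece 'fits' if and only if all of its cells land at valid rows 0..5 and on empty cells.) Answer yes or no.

Drop 1: J rot0 at col 1 lands with bottom-row=0; cleared 0 line(s) (total 0); column heights now [0 2 1 1 0 0], max=2
Drop 2: S rot1 at col 3 lands with bottom-row=0; cleared 0 line(s) (total 0); column heights now [0 2 1 3 2 0], max=3
Drop 3: J rot3 at col 3 lands with bottom-row=3; cleared 0 line(s) (total 0); column heights now [0 2 1 4 6 0], max=6
Test piece O rot3 at col 3 (width 2): heights before test = [0 2 1 4 6 0]; fits = False

Answer: no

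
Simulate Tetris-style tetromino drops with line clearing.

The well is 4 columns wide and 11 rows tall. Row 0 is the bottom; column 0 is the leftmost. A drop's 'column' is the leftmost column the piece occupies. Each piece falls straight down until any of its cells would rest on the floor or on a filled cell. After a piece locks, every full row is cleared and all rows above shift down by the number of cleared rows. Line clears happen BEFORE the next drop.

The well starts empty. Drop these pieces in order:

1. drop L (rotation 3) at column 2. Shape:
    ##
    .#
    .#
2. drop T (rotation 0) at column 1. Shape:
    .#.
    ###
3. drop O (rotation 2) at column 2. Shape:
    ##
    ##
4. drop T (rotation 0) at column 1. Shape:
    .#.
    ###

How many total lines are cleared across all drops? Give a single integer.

Answer: 0

Derivation:
Drop 1: L rot3 at col 2 lands with bottom-row=0; cleared 0 line(s) (total 0); column heights now [0 0 3 3], max=3
Drop 2: T rot0 at col 1 lands with bottom-row=3; cleared 0 line(s) (total 0); column heights now [0 4 5 4], max=5
Drop 3: O rot2 at col 2 lands with bottom-row=5; cleared 0 line(s) (total 0); column heights now [0 4 7 7], max=7
Drop 4: T rot0 at col 1 lands with bottom-row=7; cleared 0 line(s) (total 0); column heights now [0 8 9 8], max=9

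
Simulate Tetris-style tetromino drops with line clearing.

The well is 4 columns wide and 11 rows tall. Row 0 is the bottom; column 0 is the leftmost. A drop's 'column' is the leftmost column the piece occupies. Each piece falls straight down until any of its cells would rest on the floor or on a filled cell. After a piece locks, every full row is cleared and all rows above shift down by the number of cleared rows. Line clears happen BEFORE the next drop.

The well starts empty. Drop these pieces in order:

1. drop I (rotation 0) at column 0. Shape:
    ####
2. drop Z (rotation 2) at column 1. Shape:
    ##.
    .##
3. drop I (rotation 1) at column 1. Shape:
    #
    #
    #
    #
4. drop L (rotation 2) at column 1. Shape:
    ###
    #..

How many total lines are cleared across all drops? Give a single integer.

Answer: 1

Derivation:
Drop 1: I rot0 at col 0 lands with bottom-row=0; cleared 1 line(s) (total 1); column heights now [0 0 0 0], max=0
Drop 2: Z rot2 at col 1 lands with bottom-row=0; cleared 0 line(s) (total 1); column heights now [0 2 2 1], max=2
Drop 3: I rot1 at col 1 lands with bottom-row=2; cleared 0 line(s) (total 1); column heights now [0 6 2 1], max=6
Drop 4: L rot2 at col 1 lands with bottom-row=6; cleared 0 line(s) (total 1); column heights now [0 8 8 8], max=8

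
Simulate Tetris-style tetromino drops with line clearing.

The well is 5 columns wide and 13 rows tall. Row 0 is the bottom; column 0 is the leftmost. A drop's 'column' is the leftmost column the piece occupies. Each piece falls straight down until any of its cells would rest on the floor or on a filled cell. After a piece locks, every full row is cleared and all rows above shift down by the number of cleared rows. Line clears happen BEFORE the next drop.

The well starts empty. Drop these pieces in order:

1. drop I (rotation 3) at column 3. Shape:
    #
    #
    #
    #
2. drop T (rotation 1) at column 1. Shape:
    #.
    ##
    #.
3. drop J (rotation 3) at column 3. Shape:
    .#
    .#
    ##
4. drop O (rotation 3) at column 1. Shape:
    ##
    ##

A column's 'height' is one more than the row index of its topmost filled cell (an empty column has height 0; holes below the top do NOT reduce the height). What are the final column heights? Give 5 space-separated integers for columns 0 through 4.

Answer: 0 5 5 5 7

Derivation:
Drop 1: I rot3 at col 3 lands with bottom-row=0; cleared 0 line(s) (total 0); column heights now [0 0 0 4 0], max=4
Drop 2: T rot1 at col 1 lands with bottom-row=0; cleared 0 line(s) (total 0); column heights now [0 3 2 4 0], max=4
Drop 3: J rot3 at col 3 lands with bottom-row=4; cleared 0 line(s) (total 0); column heights now [0 3 2 5 7], max=7
Drop 4: O rot3 at col 1 lands with bottom-row=3; cleared 0 line(s) (total 0); column heights now [0 5 5 5 7], max=7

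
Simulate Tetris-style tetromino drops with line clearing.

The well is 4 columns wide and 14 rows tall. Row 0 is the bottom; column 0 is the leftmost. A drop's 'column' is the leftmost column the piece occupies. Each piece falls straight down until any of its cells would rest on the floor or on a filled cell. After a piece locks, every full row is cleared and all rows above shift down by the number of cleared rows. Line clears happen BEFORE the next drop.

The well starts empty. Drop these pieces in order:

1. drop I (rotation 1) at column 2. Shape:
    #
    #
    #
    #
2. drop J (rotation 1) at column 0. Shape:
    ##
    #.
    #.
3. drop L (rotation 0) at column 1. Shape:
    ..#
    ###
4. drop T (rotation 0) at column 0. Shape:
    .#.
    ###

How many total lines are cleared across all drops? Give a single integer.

Drop 1: I rot1 at col 2 lands with bottom-row=0; cleared 0 line(s) (total 0); column heights now [0 0 4 0], max=4
Drop 2: J rot1 at col 0 lands with bottom-row=0; cleared 0 line(s) (total 0); column heights now [3 3 4 0], max=4
Drop 3: L rot0 at col 1 lands with bottom-row=4; cleared 0 line(s) (total 0); column heights now [3 5 5 6], max=6
Drop 4: T rot0 at col 0 lands with bottom-row=5; cleared 1 line(s) (total 1); column heights now [3 6 5 5], max=6

Answer: 1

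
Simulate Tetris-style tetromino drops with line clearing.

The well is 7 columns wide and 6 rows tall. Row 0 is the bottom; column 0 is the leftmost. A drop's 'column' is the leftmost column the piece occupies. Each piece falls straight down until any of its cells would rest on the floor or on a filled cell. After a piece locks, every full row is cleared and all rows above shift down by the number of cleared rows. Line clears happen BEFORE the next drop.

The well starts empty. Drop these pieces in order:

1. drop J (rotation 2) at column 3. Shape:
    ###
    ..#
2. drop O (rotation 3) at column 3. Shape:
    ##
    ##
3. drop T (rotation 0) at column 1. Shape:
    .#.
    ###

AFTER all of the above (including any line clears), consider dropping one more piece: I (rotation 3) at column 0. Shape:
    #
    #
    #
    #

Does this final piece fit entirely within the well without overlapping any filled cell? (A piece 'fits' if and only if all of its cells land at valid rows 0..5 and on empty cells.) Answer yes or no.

Drop 1: J rot2 at col 3 lands with bottom-row=0; cleared 0 line(s) (total 0); column heights now [0 0 0 2 2 2 0], max=2
Drop 2: O rot3 at col 3 lands with bottom-row=2; cleared 0 line(s) (total 0); column heights now [0 0 0 4 4 2 0], max=4
Drop 3: T rot0 at col 1 lands with bottom-row=4; cleared 0 line(s) (total 0); column heights now [0 5 6 5 4 2 0], max=6
Test piece I rot3 at col 0 (width 1): heights before test = [0 5 6 5 4 2 0]; fits = True

Answer: yes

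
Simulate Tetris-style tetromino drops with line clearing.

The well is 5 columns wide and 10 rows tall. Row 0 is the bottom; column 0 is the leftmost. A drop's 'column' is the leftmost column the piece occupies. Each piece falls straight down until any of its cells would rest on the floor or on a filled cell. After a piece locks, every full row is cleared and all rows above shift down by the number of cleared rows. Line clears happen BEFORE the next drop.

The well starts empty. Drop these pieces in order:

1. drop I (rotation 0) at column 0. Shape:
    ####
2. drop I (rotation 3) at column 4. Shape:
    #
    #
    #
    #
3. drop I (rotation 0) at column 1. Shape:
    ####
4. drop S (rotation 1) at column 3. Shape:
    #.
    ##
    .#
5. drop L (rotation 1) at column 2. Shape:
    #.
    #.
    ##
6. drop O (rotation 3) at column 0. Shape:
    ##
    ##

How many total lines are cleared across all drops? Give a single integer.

Answer: 1

Derivation:
Drop 1: I rot0 at col 0 lands with bottom-row=0; cleared 0 line(s) (total 0); column heights now [1 1 1 1 0], max=1
Drop 2: I rot3 at col 4 lands with bottom-row=0; cleared 1 line(s) (total 1); column heights now [0 0 0 0 3], max=3
Drop 3: I rot0 at col 1 lands with bottom-row=3; cleared 0 line(s) (total 1); column heights now [0 4 4 4 4], max=4
Drop 4: S rot1 at col 3 lands with bottom-row=4; cleared 0 line(s) (total 1); column heights now [0 4 4 7 6], max=7
Drop 5: L rot1 at col 2 lands with bottom-row=7; cleared 0 line(s) (total 1); column heights now [0 4 10 8 6], max=10
Drop 6: O rot3 at col 0 lands with bottom-row=4; cleared 0 line(s) (total 1); column heights now [6 6 10 8 6], max=10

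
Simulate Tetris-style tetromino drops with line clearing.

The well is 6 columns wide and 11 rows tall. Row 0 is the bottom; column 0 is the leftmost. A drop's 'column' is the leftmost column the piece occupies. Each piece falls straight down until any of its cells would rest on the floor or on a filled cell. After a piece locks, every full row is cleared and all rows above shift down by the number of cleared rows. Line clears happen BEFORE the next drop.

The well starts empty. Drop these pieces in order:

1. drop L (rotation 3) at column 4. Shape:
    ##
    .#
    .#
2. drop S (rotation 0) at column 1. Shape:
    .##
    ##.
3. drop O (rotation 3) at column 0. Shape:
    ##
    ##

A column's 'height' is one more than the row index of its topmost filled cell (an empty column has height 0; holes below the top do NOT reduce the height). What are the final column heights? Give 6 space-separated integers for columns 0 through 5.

Drop 1: L rot3 at col 4 lands with bottom-row=0; cleared 0 line(s) (total 0); column heights now [0 0 0 0 3 3], max=3
Drop 2: S rot0 at col 1 lands with bottom-row=0; cleared 0 line(s) (total 0); column heights now [0 1 2 2 3 3], max=3
Drop 3: O rot3 at col 0 lands with bottom-row=1; cleared 0 line(s) (total 0); column heights now [3 3 2 2 3 3], max=3

Answer: 3 3 2 2 3 3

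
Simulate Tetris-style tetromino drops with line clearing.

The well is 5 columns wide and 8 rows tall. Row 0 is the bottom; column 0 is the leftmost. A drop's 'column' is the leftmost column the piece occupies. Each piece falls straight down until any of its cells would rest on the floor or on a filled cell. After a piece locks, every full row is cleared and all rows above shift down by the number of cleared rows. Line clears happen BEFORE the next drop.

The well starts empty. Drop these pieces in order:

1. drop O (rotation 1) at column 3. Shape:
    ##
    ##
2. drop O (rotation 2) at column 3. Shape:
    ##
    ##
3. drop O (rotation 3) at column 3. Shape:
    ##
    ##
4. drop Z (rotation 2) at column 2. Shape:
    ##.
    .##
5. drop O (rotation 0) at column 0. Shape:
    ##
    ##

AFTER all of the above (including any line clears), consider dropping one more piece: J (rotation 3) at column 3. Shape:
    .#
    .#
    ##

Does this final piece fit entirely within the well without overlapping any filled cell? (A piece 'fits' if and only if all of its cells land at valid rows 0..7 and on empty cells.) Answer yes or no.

Drop 1: O rot1 at col 3 lands with bottom-row=0; cleared 0 line(s) (total 0); column heights now [0 0 0 2 2], max=2
Drop 2: O rot2 at col 3 lands with bottom-row=2; cleared 0 line(s) (total 0); column heights now [0 0 0 4 4], max=4
Drop 3: O rot3 at col 3 lands with bottom-row=4; cleared 0 line(s) (total 0); column heights now [0 0 0 6 6], max=6
Drop 4: Z rot2 at col 2 lands with bottom-row=6; cleared 0 line(s) (total 0); column heights now [0 0 8 8 7], max=8
Drop 5: O rot0 at col 0 lands with bottom-row=0; cleared 0 line(s) (total 0); column heights now [2 2 8 8 7], max=8
Test piece J rot3 at col 3 (width 2): heights before test = [2 2 8 8 7]; fits = False

Answer: no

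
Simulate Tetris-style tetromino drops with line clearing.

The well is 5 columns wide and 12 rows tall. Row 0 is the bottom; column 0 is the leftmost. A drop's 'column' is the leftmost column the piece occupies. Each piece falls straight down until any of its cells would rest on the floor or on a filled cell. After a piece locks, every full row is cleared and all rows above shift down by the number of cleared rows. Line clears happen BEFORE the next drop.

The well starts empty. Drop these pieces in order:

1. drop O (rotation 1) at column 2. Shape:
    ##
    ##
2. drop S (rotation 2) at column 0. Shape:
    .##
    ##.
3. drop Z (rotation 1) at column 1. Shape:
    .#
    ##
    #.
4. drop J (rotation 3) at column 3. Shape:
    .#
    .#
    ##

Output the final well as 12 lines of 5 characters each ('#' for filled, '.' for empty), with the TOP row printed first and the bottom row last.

Answer: .....
.....
.....
.....
.....
.....
..#..
.##.#
.#..#
.####
####.
..##.

Derivation:
Drop 1: O rot1 at col 2 lands with bottom-row=0; cleared 0 line(s) (total 0); column heights now [0 0 2 2 0], max=2
Drop 2: S rot2 at col 0 lands with bottom-row=1; cleared 0 line(s) (total 0); column heights now [2 3 3 2 0], max=3
Drop 3: Z rot1 at col 1 lands with bottom-row=3; cleared 0 line(s) (total 0); column heights now [2 5 6 2 0], max=6
Drop 4: J rot3 at col 3 lands with bottom-row=2; cleared 0 line(s) (total 0); column heights now [2 5 6 3 5], max=6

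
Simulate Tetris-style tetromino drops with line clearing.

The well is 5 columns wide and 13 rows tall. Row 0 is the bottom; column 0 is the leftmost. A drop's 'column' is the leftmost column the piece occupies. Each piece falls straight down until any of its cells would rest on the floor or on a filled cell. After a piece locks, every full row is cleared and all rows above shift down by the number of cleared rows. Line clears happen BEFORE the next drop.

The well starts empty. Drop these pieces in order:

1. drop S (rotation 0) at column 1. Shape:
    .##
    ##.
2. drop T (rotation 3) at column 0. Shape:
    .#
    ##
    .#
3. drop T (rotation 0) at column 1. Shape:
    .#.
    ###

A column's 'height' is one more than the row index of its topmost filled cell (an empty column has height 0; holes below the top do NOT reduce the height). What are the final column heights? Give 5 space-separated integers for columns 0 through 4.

Answer: 3 5 6 5 0

Derivation:
Drop 1: S rot0 at col 1 lands with bottom-row=0; cleared 0 line(s) (total 0); column heights now [0 1 2 2 0], max=2
Drop 2: T rot3 at col 0 lands with bottom-row=1; cleared 0 line(s) (total 0); column heights now [3 4 2 2 0], max=4
Drop 3: T rot0 at col 1 lands with bottom-row=4; cleared 0 line(s) (total 0); column heights now [3 5 6 5 0], max=6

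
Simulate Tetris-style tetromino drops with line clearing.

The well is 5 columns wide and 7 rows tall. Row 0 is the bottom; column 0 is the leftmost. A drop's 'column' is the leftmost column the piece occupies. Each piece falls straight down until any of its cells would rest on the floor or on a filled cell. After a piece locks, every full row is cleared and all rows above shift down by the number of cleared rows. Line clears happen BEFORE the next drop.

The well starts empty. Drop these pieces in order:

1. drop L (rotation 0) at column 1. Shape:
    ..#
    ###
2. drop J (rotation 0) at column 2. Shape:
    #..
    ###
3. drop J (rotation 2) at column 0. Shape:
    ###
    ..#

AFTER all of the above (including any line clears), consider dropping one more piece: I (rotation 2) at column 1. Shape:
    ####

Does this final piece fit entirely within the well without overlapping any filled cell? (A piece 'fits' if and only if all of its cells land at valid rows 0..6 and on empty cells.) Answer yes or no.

Answer: yes

Derivation:
Drop 1: L rot0 at col 1 lands with bottom-row=0; cleared 0 line(s) (total 0); column heights now [0 1 1 2 0], max=2
Drop 2: J rot0 at col 2 lands with bottom-row=2; cleared 0 line(s) (total 0); column heights now [0 1 4 3 3], max=4
Drop 3: J rot2 at col 0 lands with bottom-row=4; cleared 0 line(s) (total 0); column heights now [6 6 6 3 3], max=6
Test piece I rot2 at col 1 (width 4): heights before test = [6 6 6 3 3]; fits = True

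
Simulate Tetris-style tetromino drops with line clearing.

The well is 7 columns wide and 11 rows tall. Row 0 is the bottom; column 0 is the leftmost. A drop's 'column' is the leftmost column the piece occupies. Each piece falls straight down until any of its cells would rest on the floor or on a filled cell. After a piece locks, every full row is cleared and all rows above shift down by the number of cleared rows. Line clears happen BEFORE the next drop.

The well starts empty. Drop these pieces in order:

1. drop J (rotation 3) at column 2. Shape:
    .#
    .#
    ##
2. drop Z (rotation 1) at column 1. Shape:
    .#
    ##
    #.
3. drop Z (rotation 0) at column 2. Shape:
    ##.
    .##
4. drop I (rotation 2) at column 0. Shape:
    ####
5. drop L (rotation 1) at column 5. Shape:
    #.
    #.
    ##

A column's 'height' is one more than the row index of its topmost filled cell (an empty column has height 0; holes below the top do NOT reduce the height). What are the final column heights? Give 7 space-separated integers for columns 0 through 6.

Answer: 6 6 6 6 4 3 1

Derivation:
Drop 1: J rot3 at col 2 lands with bottom-row=0; cleared 0 line(s) (total 0); column heights now [0 0 1 3 0 0 0], max=3
Drop 2: Z rot1 at col 1 lands with bottom-row=0; cleared 0 line(s) (total 0); column heights now [0 2 3 3 0 0 0], max=3
Drop 3: Z rot0 at col 2 lands with bottom-row=3; cleared 0 line(s) (total 0); column heights now [0 2 5 5 4 0 0], max=5
Drop 4: I rot2 at col 0 lands with bottom-row=5; cleared 0 line(s) (total 0); column heights now [6 6 6 6 4 0 0], max=6
Drop 5: L rot1 at col 5 lands with bottom-row=0; cleared 0 line(s) (total 0); column heights now [6 6 6 6 4 3 1], max=6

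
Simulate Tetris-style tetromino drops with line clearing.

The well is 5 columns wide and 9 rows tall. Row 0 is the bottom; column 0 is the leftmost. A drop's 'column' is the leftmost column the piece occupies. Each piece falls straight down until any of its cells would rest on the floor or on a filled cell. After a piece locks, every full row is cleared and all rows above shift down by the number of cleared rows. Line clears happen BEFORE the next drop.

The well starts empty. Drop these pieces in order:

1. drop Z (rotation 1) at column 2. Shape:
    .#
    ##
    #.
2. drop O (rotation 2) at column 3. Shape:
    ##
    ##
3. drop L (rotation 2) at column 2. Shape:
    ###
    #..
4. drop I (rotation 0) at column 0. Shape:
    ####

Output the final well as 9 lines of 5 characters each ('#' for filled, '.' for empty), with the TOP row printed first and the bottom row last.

Answer: .....
.....
####.
..###
..###
...##
...#.
..##.
..#..

Derivation:
Drop 1: Z rot1 at col 2 lands with bottom-row=0; cleared 0 line(s) (total 0); column heights now [0 0 2 3 0], max=3
Drop 2: O rot2 at col 3 lands with bottom-row=3; cleared 0 line(s) (total 0); column heights now [0 0 2 5 5], max=5
Drop 3: L rot2 at col 2 lands with bottom-row=4; cleared 0 line(s) (total 0); column heights now [0 0 6 6 6], max=6
Drop 4: I rot0 at col 0 lands with bottom-row=6; cleared 0 line(s) (total 0); column heights now [7 7 7 7 6], max=7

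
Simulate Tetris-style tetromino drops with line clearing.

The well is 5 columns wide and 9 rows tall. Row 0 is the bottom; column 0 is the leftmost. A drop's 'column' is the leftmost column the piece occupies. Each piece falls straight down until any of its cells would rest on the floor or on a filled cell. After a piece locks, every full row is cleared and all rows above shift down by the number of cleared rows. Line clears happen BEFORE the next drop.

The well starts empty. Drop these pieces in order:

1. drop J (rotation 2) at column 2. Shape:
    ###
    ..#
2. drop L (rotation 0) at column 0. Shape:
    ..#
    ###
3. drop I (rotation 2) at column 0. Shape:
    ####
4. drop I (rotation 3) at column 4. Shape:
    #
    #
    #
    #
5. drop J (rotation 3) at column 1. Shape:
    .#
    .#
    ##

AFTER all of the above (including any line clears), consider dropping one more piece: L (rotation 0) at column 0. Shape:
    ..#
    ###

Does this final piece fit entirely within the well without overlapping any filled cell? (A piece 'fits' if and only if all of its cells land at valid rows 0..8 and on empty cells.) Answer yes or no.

Answer: yes

Derivation:
Drop 1: J rot2 at col 2 lands with bottom-row=0; cleared 0 line(s) (total 0); column heights now [0 0 2 2 2], max=2
Drop 2: L rot0 at col 0 lands with bottom-row=2; cleared 0 line(s) (total 0); column heights now [3 3 4 2 2], max=4
Drop 3: I rot2 at col 0 lands with bottom-row=4; cleared 0 line(s) (total 0); column heights now [5 5 5 5 2], max=5
Drop 4: I rot3 at col 4 lands with bottom-row=2; cleared 1 line(s) (total 1); column heights now [3 3 4 2 5], max=5
Drop 5: J rot3 at col 1 lands with bottom-row=4; cleared 0 line(s) (total 1); column heights now [3 5 7 2 5], max=7
Test piece L rot0 at col 0 (width 3): heights before test = [3 5 7 2 5]; fits = True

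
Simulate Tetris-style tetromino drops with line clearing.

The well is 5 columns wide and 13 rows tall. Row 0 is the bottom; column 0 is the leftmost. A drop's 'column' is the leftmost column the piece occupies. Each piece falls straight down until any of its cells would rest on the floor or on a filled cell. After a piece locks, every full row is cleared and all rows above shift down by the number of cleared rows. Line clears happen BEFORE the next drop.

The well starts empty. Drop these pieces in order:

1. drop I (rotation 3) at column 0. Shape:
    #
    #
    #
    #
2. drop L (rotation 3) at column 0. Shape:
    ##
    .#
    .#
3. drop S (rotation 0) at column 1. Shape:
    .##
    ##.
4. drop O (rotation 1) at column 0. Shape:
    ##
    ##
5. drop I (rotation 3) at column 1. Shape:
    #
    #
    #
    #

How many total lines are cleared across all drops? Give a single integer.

Drop 1: I rot3 at col 0 lands with bottom-row=0; cleared 0 line(s) (total 0); column heights now [4 0 0 0 0], max=4
Drop 2: L rot3 at col 0 lands with bottom-row=2; cleared 0 line(s) (total 0); column heights now [5 5 0 0 0], max=5
Drop 3: S rot0 at col 1 lands with bottom-row=5; cleared 0 line(s) (total 0); column heights now [5 6 7 7 0], max=7
Drop 4: O rot1 at col 0 lands with bottom-row=6; cleared 0 line(s) (total 0); column heights now [8 8 7 7 0], max=8
Drop 5: I rot3 at col 1 lands with bottom-row=8; cleared 0 line(s) (total 0); column heights now [8 12 7 7 0], max=12

Answer: 0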